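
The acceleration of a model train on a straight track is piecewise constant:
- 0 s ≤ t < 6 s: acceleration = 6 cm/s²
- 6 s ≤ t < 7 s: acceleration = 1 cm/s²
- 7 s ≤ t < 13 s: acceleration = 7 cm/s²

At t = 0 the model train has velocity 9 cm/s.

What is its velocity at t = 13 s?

Δv equals the area under the a-t graph; then v = v₀ + Δv.
0–6 s: 6 × 6 = 36 cm/s
6–7 s: 1 × 1 = 1 cm/s
7–13 s: 7 × 6 = 42 cm/s
Δv = 79 cm/s, so v(13) = 9 + (79) = 88 cm/s.

88 cm/s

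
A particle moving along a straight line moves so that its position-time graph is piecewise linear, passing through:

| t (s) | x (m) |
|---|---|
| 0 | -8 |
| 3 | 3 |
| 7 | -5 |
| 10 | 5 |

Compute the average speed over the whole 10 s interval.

2.9 m/s

Average speed = (total path length)/(elapsed time); on a piecewise-linear x-t graph the path length is Σ|Δx|.
0–3 s: |Δx| = |3 − -8| = 11 m
3–7 s: |Δx| = |-5 − 3| = 8 m
7–10 s: |Δx| = |5 − -5| = 10 m
Total path = 29 m; average speed = 29/10 = 2.9 m/s.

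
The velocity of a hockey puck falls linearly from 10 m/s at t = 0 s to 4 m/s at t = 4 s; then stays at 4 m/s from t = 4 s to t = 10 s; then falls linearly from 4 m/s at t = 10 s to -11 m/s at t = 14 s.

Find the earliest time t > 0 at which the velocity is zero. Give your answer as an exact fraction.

t = 166/15 s

v changes sign on 10–14 s (from 4 to -11); the graph is linear there, so v = 0 at t = 10 + (-4)·(14 − 10)/(-11 − 4) = 166/15 s.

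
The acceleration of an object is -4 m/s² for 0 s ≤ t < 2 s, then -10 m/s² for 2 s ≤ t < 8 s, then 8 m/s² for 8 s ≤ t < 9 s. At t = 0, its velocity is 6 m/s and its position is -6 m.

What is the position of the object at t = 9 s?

On each constant-a segment, Δv = aΔt and Δx = v₀Δt + ½aΔt²; chain segment to segment.
0–2 s: v starts 6 m/s; Δx = 6·2 + ½·-4·2² = 4 m; v ends -2 m/s.
2–8 s: v starts -2 m/s; Δx = -2·6 + ½·-10·6² = -192 m; v ends -62 m/s.
8–9 s: v starts -62 m/s; Δx = -62·1 + ½·8·1² = -58 m; v ends -54 m/s.
x(9) = -6 + Σ Δx = -252 m.

-252 m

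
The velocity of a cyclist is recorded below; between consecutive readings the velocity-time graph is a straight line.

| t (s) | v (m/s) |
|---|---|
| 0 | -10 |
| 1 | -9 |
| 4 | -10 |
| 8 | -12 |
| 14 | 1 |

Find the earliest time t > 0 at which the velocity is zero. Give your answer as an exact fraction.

v changes sign on 8–14 s (from -12 to 1); the graph is linear there, so v = 0 at t = 8 + (12)·(14 − 8)/(1 − -12) = 176/13 s.

t = 176/13 s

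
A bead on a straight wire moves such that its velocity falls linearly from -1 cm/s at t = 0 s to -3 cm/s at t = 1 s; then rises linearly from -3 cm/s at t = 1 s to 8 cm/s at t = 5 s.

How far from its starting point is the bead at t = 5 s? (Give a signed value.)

Displacement is the signed area under the v-t curve.
0–1 s: ½(-1 + -3)(1) = -2 cm
1–5 s: ½(-3 + 8)(4) = 10 cm
Net displacement = 8 cm

8 cm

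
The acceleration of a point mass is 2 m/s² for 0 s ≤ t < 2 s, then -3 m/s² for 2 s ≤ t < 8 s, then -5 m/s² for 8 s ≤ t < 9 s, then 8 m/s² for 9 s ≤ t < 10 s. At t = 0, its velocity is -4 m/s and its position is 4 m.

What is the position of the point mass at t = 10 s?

-93.5 m

On each constant-a segment, Δv = aΔt and Δx = v₀Δt + ½aΔt²; chain segment to segment.
0–2 s: v starts -4 m/s; Δx = -4·2 + ½·2·2² = -4 m; v ends 0 m/s.
2–8 s: v starts 0 m/s; Δx = 0·6 + ½·-3·6² = -54 m; v ends -18 m/s.
8–9 s: v starts -18 m/s; Δx = -18·1 + ½·-5·1² = -20.5 m; v ends -23 m/s.
9–10 s: v starts -23 m/s; Δx = -23·1 + ½·8·1² = -19 m; v ends -15 m/s.
x(10) = 4 + Σ Δx = -93.5 m.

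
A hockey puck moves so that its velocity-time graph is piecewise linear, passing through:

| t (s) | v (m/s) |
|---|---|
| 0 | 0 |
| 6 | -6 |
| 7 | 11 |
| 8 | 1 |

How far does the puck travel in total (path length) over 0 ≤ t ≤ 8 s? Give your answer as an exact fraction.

973/34 m

Total distance travelled is ∫|v| dt — sum the magnitudes of each area piece.
0–6 s: |½(0 + -6)(6)| = 18 m
6–7 s: v = 0 at t = 108/17 s; triangle areas 18/17 + 121/34 = 157/34 m
7–8 s: |½(11 + 1)(1)| = 6 m
Total distance = 973/34 m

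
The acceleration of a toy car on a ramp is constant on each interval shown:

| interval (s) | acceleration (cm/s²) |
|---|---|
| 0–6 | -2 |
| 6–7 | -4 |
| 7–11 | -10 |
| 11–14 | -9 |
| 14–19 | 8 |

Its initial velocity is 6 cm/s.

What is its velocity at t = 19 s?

-37 cm/s

Δv equals the area under the a-t graph; then v = v₀ + Δv.
0–6 s: -2 × 6 = -12 cm/s
6–7 s: -4 × 1 = -4 cm/s
7–11 s: -10 × 4 = -40 cm/s
11–14 s: -9 × 3 = -27 cm/s
14–19 s: 8 × 5 = 40 cm/s
Δv = -43 cm/s, so v(19) = 6 + (-43) = -37 cm/s.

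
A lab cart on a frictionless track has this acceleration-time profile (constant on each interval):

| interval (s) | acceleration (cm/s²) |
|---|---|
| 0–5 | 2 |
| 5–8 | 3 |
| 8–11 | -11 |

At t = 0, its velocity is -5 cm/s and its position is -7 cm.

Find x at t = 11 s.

On each constant-a segment, Δv = aΔt and Δx = v₀Δt + ½aΔt²; chain segment to segment.
0–5 s: v starts -5 cm/s; Δx = -5·5 + ½·2·5² = 0 cm; v ends 5 cm/s.
5–8 s: v starts 5 cm/s; Δx = 5·3 + ½·3·3² = 28.5 cm; v ends 14 cm/s.
8–11 s: v starts 14 cm/s; Δx = 14·3 + ½·-11·3² = -7.5 cm; v ends -19 cm/s.
x(11) = -7 + Σ Δx = 14 cm.

14 cm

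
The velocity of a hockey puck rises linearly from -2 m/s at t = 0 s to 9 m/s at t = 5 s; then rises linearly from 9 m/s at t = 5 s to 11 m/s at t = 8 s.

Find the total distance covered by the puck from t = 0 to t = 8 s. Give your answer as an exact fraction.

1085/22 m

Total distance travelled is ∫|v| dt — sum the magnitudes of each area piece.
0–5 s: v = 0 at t = 10/11 s; triangle areas 10/11 + 405/22 = 425/22 m
5–8 s: |½(9 + 11)(3)| = 30 m
Total distance = 1085/22 m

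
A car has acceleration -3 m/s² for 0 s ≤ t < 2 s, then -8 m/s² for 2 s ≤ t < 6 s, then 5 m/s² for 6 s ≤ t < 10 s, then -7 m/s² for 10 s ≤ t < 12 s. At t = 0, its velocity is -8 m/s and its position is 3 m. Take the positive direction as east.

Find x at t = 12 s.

-349 m

On each constant-a segment, Δv = aΔt and Δx = v₀Δt + ½aΔt²; chain segment to segment.
0–2 s: v starts -8 m/s; Δx = -8·2 + ½·-3·2² = -22 m; v ends -14 m/s.
2–6 s: v starts -14 m/s; Δx = -14·4 + ½·-8·4² = -120 m; v ends -46 m/s.
6–10 s: v starts -46 m/s; Δx = -46·4 + ½·5·4² = -144 m; v ends -26 m/s.
10–12 s: v starts -26 m/s; Δx = -26·2 + ½·-7·2² = -66 m; v ends -40 m/s.
x(12) = 3 + Σ Δx = -349 m.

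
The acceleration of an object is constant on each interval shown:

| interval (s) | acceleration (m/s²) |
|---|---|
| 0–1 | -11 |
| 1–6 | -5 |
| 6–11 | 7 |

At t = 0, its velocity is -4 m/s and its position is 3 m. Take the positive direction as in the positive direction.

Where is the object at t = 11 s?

-256.5 m

On each constant-a segment, Δv = aΔt and Δx = v₀Δt + ½aΔt²; chain segment to segment.
0–1 s: v starts -4 m/s; Δx = -4·1 + ½·-11·1² = -9.5 m; v ends -15 m/s.
1–6 s: v starts -15 m/s; Δx = -15·5 + ½·-5·5² = -137.5 m; v ends -40 m/s.
6–11 s: v starts -40 m/s; Δx = -40·5 + ½·7·5² = -112.5 m; v ends -5 m/s.
x(11) = 3 + Σ Δx = -256.5 m.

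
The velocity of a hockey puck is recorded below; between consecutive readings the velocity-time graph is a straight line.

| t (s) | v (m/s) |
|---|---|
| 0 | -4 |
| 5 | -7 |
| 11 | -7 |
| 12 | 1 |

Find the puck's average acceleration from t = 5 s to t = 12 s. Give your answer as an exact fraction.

Average acceleration = Δv/Δt = (1 − -7)/(12 − 5) = 8/7 m/s².

8/7 m/s²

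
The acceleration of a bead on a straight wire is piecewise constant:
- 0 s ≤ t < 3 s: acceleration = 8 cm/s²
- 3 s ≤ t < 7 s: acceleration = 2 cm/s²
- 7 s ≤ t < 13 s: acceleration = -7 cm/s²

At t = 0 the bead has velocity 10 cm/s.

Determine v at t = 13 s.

Δv equals the area under the a-t graph; then v = v₀ + Δv.
0–3 s: 8 × 3 = 24 cm/s
3–7 s: 2 × 4 = 8 cm/s
7–13 s: -7 × 6 = -42 cm/s
Δv = -10 cm/s, so v(13) = 10 + (-10) = 0 cm/s.

0 cm/s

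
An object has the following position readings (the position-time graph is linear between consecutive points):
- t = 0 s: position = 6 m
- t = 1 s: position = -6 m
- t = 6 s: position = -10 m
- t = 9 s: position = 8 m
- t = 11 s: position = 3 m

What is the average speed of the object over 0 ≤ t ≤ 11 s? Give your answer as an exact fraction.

Average speed = (total path length)/(elapsed time); on a piecewise-linear x-t graph the path length is Σ|Δx|.
0–1 s: |Δx| = |-6 − 6| = 12 m
1–6 s: |Δx| = |-10 − -6| = 4 m
6–9 s: |Δx| = |8 − -10| = 18 m
9–11 s: |Δx| = |3 − 8| = 5 m
Total path = 39 m; average speed = 39/11 = 39/11 m/s.

39/11 m/s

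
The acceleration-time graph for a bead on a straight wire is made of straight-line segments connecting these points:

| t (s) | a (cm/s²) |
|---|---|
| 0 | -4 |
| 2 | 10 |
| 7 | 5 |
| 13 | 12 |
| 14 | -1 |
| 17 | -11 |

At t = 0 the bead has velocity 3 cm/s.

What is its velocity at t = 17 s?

Δv equals the area under the a-t graph; then v = v₀ + Δv.
0–2 s: ½(-4 + 10)(2) = 6 cm/s
2–7 s: ½(10 + 5)(5) = 37.5 cm/s
7–13 s: ½(5 + 12)(6) = 51 cm/s
13–14 s: ½(12 + -1)(1) = 5.5 cm/s
14–17 s: ½(-1 + -11)(3) = -18 cm/s
Δv = 82 cm/s, so v(17) = 3 + (82) = 85 cm/s.

85 cm/s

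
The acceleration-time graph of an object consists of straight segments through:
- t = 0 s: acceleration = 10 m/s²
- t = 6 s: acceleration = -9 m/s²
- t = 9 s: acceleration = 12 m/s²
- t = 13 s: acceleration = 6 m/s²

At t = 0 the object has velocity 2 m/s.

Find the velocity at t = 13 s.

Δv equals the area under the a-t graph; then v = v₀ + Δv.
0–6 s: ½(10 + -9)(6) = 3 m/s
6–9 s: ½(-9 + 12)(3) = 4.5 m/s
9–13 s: ½(12 + 6)(4) = 36 m/s
Δv = 43.5 m/s, so v(13) = 2 + (43.5) = 45.5 m/s.

45.5 m/s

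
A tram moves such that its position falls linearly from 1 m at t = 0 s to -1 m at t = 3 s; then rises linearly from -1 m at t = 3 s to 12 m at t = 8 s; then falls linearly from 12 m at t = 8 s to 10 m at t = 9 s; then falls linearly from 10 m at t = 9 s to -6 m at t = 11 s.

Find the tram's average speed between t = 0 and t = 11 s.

Average speed = (total path length)/(elapsed time); on a piecewise-linear x-t graph the path length is Σ|Δx|.
0–3 s: |Δx| = |-1 − 1| = 2 m
3–8 s: |Δx| = |12 − -1| = 13 m
8–9 s: |Δx| = |10 − 12| = 2 m
9–11 s: |Δx| = |-6 − 10| = 16 m
Total path = 33 m; average speed = 33/11 = 3 m/s.

3 m/s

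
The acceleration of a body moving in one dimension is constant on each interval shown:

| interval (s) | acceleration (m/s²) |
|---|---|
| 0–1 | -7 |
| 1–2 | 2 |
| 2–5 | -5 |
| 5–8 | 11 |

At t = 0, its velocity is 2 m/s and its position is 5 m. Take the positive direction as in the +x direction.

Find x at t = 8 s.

On each constant-a segment, Δv = aΔt and Δx = v₀Δt + ½aΔt²; chain segment to segment.
0–1 s: v starts 2 m/s; Δx = 2·1 + ½·-7·1² = -1.5 m; v ends -5 m/s.
1–2 s: v starts -5 m/s; Δx = -5·1 + ½·2·1² = -4 m; v ends -3 m/s.
2–5 s: v starts -3 m/s; Δx = -3·3 + ½·-5·3² = -31.5 m; v ends -18 m/s.
5–8 s: v starts -18 m/s; Δx = -18·3 + ½·11·3² = -4.5 m; v ends 15 m/s.
x(8) = 5 + Σ Δx = -36.5 m.

-36.5 m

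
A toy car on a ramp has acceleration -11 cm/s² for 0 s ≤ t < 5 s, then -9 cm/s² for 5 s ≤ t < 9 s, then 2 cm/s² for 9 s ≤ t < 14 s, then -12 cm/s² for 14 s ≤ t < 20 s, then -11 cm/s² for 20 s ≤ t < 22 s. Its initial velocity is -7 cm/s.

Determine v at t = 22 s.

Δv equals the area under the a-t graph; then v = v₀ + Δv.
0–5 s: -11 × 5 = -55 cm/s
5–9 s: -9 × 4 = -36 cm/s
9–14 s: 2 × 5 = 10 cm/s
14–20 s: -12 × 6 = -72 cm/s
20–22 s: -11 × 2 = -22 cm/s
Δv = -175 cm/s, so v(22) = -7 + (-175) = -182 cm/s.

-182 cm/s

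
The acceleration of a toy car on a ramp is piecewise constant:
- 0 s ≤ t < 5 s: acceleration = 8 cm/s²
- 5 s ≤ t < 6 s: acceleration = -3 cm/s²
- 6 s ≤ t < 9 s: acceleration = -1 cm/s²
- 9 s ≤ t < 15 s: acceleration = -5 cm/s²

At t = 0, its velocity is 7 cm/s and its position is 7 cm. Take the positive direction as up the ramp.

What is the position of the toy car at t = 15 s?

On each constant-a segment, Δv = aΔt and Δx = v₀Δt + ½aΔt²; chain segment to segment.
0–5 s: v starts 7 cm/s; Δx = 7·5 + ½·8·5² = 135 cm; v ends 47 cm/s.
5–6 s: v starts 47 cm/s; Δx = 47·1 + ½·-3·1² = 45.5 cm; v ends 44 cm/s.
6–9 s: v starts 44 cm/s; Δx = 44·3 + ½·-1·3² = 127.5 cm; v ends 41 cm/s.
9–15 s: v starts 41 cm/s; Δx = 41·6 + ½·-5·6² = 156 cm; v ends 11 cm/s.
x(15) = 7 + Σ Δx = 471 cm.

471 cm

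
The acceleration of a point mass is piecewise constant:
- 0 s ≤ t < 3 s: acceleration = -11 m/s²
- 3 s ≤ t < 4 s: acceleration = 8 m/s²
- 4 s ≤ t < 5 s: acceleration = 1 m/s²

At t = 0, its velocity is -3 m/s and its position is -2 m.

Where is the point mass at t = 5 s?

On each constant-a segment, Δv = aΔt and Δx = v₀Δt + ½aΔt²; chain segment to segment.
0–3 s: v starts -3 m/s; Δx = -3·3 + ½·-11·3² = -58.5 m; v ends -36 m/s.
3–4 s: v starts -36 m/s; Δx = -36·1 + ½·8·1² = -32 m; v ends -28 m/s.
4–5 s: v starts -28 m/s; Δx = -28·1 + ½·1·1² = -27.5 m; v ends -27 m/s.
x(5) = -2 + Σ Δx = -120 m.

-120 m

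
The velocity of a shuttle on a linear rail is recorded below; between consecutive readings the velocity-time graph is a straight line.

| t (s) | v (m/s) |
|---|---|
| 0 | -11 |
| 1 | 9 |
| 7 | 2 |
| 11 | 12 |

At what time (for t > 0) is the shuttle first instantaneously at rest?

t = 0.55 s

v changes sign on 0–1 s (from -11 to 9); the graph is linear there, so v = 0 at t = 0 + (11)·(1 − 0)/(9 − -11) = 0.55 s.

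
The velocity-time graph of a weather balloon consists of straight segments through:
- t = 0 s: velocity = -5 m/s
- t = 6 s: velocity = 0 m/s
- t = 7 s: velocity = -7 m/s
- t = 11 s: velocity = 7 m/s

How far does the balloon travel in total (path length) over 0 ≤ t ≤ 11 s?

Distance (not displacement) is the total path length: add the absolute areas under v-t.
0–6 s: |½(-5 + 0)(6)| = 15 m
6–7 s: |½(0 + -7)(1)| = 3.5 m
7–11 s: v = 0 at t = 9 s; triangle areas 7 + 7 = 14 m
Total distance = 32.5 m

32.5 m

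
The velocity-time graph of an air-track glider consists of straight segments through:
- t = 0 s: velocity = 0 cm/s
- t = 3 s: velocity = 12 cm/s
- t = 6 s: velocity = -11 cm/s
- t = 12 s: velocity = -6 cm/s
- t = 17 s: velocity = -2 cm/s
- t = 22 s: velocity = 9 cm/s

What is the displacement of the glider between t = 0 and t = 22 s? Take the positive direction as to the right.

Net displacement equals the area under the velocity-time graph (areas below the axis count negative).
0–3 s: ½(0 + 12)(3) = 18 cm
3–6 s: ½(12 + -11)(3) = 1.5 cm
6–12 s: ½(-11 + -6)(6) = -51 cm
12–17 s: ½(-6 + -2)(5) = -20 cm
17–22 s: ½(-2 + 9)(5) = 17.5 cm
Net displacement = -34 cm

-34 cm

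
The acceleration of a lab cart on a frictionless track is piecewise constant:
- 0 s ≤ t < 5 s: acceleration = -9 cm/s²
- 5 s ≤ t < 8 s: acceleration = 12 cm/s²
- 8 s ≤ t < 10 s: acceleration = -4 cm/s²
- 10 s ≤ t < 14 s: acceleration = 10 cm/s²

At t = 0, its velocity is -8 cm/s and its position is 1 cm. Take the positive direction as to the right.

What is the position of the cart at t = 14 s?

-318.5 cm

On each constant-a segment, Δv = aΔt and Δx = v₀Δt + ½aΔt²; chain segment to segment.
0–5 s: v starts -8 cm/s; Δx = -8·5 + ½·-9·5² = -152.5 cm; v ends -53 cm/s.
5–8 s: v starts -53 cm/s; Δx = -53·3 + ½·12·3² = -105 cm; v ends -17 cm/s.
8–10 s: v starts -17 cm/s; Δx = -17·2 + ½·-4·2² = -42 cm; v ends -25 cm/s.
10–14 s: v starts -25 cm/s; Δx = -25·4 + ½·10·4² = -20 cm; v ends 15 cm/s.
x(14) = 1 + Σ Δx = -318.5 cm.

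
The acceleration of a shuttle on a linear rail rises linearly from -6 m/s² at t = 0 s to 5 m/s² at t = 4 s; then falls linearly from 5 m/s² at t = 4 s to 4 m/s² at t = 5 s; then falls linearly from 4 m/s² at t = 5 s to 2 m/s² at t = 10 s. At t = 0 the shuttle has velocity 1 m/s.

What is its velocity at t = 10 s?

18.5 m/s

Δv equals the area under the a-t graph; then v = v₀ + Δv.
0–4 s: ½(-6 + 5)(4) = -2 m/s
4–5 s: ½(5 + 4)(1) = 4.5 m/s
5–10 s: ½(4 + 2)(5) = 15 m/s
Δv = 17.5 m/s, so v(10) = 1 + (17.5) = 18.5 m/s.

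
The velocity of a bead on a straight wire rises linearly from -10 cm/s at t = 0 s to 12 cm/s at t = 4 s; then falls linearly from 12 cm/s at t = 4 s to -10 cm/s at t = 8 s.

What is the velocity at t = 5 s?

On 4–8 s the graph is linear from 12 to -10 cm/s: v(5) = 12 + (-10 − 12)·(5 − 4)/(8 − 4) = 6.5 cm/s.

6.5 cm/s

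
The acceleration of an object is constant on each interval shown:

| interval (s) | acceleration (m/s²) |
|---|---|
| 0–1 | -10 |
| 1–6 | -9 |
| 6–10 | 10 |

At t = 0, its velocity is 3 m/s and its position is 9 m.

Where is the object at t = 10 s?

-268.5 m

On each constant-a segment, Δv = aΔt and Δx = v₀Δt + ½aΔt²; chain segment to segment.
0–1 s: v starts 3 m/s; Δx = 3·1 + ½·-10·1² = -2 m; v ends -7 m/s.
1–6 s: v starts -7 m/s; Δx = -7·5 + ½·-9·5² = -147.5 m; v ends -52 m/s.
6–10 s: v starts -52 m/s; Δx = -52·4 + ½·10·4² = -128 m; v ends -12 m/s.
x(10) = 9 + Σ Δx = -268.5 m.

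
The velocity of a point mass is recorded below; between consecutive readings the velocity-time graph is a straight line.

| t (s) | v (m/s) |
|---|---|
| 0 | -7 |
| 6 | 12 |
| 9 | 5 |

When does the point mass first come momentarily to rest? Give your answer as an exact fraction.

t = 42/19 s

v changes sign on 0–6 s (from -7 to 12); the graph is linear there, so v = 0 at t = 0 + (7)·(6 − 0)/(12 − -7) = 42/19 s.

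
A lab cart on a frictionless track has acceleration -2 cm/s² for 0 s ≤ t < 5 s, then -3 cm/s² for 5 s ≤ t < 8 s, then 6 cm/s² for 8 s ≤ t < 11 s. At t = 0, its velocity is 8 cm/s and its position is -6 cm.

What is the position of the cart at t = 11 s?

On each constant-a segment, Δv = aΔt and Δx = v₀Δt + ½aΔt²; chain segment to segment.
0–5 s: v starts 8 cm/s; Δx = 8·5 + ½·-2·5² = 15 cm; v ends -2 cm/s.
5–8 s: v starts -2 cm/s; Δx = -2·3 + ½·-3·3² = -19.5 cm; v ends -11 cm/s.
8–11 s: v starts -11 cm/s; Δx = -11·3 + ½·6·3² = -6 cm; v ends 7 cm/s.
x(11) = -6 + Σ Δx = -16.5 cm.

-16.5 cm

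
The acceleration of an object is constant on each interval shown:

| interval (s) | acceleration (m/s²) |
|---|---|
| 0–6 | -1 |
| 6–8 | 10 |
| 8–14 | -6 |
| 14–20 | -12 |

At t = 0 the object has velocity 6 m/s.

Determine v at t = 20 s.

-88 m/s

Δv equals the area under the a-t graph; then v = v₀ + Δv.
0–6 s: -1 × 6 = -6 m/s
6–8 s: 10 × 2 = 20 m/s
8–14 s: -6 × 6 = -36 m/s
14–20 s: -12 × 6 = -72 m/s
Δv = -94 m/s, so v(20) = 6 + (-94) = -88 m/s.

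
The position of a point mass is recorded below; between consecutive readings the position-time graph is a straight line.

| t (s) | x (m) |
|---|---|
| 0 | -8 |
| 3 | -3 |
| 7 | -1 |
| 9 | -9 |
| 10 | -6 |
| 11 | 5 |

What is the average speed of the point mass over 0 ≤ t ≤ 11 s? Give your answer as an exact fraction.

Average speed = (total path length)/(elapsed time); on a piecewise-linear x-t graph the path length is Σ|Δx|.
0–3 s: |Δx| = |-3 − -8| = 5 m
3–7 s: |Δx| = |-1 − -3| = 2 m
7–9 s: |Δx| = |-9 − -1| = 8 m
9–10 s: |Δx| = |-6 − -9| = 3 m
10–11 s: |Δx| = |5 − -6| = 11 m
Total path = 29 m; average speed = 29/11 = 29/11 m/s.

29/11 m/s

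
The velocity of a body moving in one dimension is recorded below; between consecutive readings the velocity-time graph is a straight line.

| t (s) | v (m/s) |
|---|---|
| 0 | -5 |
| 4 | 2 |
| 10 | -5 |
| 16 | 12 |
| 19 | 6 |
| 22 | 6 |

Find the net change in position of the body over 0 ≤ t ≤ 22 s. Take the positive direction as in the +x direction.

51 m

Displacement is the signed area under the v-t curve.
0–4 s: ½(-5 + 2)(4) = -6 m
4–10 s: ½(2 + -5)(6) = -9 m
10–16 s: ½(-5 + 12)(6) = 21 m
16–19 s: ½(12 + 6)(3) = 27 m
19–22 s: 6 × 3 = 18 m
Net displacement = 51 m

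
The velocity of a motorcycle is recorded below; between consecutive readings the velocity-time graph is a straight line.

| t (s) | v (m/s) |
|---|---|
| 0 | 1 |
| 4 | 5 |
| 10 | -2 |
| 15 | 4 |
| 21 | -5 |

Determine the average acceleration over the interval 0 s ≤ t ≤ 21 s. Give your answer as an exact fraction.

-2/7 m/s²

Average acceleration = Δv/Δt = (-5 − 1)/(21 − 0) = -2/7 m/s².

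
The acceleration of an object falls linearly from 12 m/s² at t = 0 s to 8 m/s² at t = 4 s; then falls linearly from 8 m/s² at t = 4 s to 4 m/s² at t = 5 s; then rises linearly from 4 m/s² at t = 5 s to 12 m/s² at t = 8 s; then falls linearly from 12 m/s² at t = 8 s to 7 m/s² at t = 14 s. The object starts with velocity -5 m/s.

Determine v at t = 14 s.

Δv equals the area under the a-t graph; then v = v₀ + Δv.
0–4 s: ½(12 + 8)(4) = 40 m/s
4–5 s: ½(8 + 4)(1) = 6 m/s
5–8 s: ½(4 + 12)(3) = 24 m/s
8–14 s: ½(12 + 7)(6) = 57 m/s
Δv = 127 m/s, so v(14) = -5 + (127) = 122 m/s.

122 m/s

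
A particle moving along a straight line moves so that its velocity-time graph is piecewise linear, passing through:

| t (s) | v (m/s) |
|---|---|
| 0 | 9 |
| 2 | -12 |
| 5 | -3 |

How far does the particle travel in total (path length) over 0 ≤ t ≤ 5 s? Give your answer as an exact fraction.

Distance (not displacement) is the total path length: add the absolute areas under v-t.
0–2 s: v = 0 at t = 6/7 s; triangle areas 27/7 + 48/7 = 75/7 m
2–5 s: |½(-12 + -3)(3)| = 22.5 m
Total distance = 465/14 m

465/14 m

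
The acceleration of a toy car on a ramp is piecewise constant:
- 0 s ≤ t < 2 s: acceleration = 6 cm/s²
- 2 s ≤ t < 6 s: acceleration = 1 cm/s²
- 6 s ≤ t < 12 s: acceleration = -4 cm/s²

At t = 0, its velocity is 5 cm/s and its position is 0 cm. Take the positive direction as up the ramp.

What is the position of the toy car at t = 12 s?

152 cm

On each constant-a segment, Δv = aΔt and Δx = v₀Δt + ½aΔt²; chain segment to segment.
0–2 s: v starts 5 cm/s; Δx = 5·2 + ½·6·2² = 22 cm; v ends 17 cm/s.
2–6 s: v starts 17 cm/s; Δx = 17·4 + ½·1·4² = 76 cm; v ends 21 cm/s.
6–12 s: v starts 21 cm/s; Δx = 21·6 + ½·-4·6² = 54 cm; v ends -3 cm/s.
x(12) = 0 + Σ Δx = 152 cm.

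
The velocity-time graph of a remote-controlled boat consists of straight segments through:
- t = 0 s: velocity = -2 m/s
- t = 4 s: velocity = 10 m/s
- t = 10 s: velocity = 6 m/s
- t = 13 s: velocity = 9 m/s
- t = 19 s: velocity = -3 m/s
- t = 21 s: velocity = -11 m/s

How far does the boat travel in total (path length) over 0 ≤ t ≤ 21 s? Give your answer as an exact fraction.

Distance (not displacement) is the total path length: add the absolute areas under v-t.
0–4 s: v = 0 at t = 2/3 s; triangle areas 2/3 + 50/3 = 52/3 m
4–10 s: |½(10 + 6)(6)| = 48 m
10–13 s: |½(6 + 9)(3)| = 22.5 m
13–19 s: v = 0 at t = 17.5 s; triangle areas 20.25 + 2.25 = 22.5 m
19–21 s: |½(-3 + -11)(2)| = 14 m
Total distance = 373/3 m

373/3 m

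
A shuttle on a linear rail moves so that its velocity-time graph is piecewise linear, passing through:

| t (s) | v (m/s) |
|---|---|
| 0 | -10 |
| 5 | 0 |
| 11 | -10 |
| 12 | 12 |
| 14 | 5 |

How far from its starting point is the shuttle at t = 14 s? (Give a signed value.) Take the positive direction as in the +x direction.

Net displacement equals the area under the velocity-time graph (areas below the axis count negative).
0–5 s: ½(-10 + 0)(5) = -25 m
5–11 s: ½(0 + -10)(6) = -30 m
11–12 s: ½(-10 + 12)(1) = 1 m
12–14 s: ½(12 + 5)(2) = 17 m
Net displacement = -37 m

-37 m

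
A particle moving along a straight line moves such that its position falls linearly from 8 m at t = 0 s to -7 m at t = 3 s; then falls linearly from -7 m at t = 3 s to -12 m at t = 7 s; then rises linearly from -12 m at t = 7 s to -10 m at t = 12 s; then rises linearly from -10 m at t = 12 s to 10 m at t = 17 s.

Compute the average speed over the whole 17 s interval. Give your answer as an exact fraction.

42/17 m/s

Average speed = (total path length)/(elapsed time); on a piecewise-linear x-t graph the path length is Σ|Δx|.
0–3 s: |Δx| = |-7 − 8| = 15 m
3–7 s: |Δx| = |-12 − -7| = 5 m
7–12 s: |Δx| = |-10 − -12| = 2 m
12–17 s: |Δx| = |10 − -10| = 20 m
Total path = 42 m; average speed = 42/17 = 42/17 m/s.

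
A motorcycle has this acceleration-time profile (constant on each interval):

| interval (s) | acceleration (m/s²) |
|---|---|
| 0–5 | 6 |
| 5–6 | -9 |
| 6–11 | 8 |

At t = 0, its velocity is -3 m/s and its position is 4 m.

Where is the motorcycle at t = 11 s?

276.5 m

On each constant-a segment, Δv = aΔt and Δx = v₀Δt + ½aΔt²; chain segment to segment.
0–5 s: v starts -3 m/s; Δx = -3·5 + ½·6·5² = 60 m; v ends 27 m/s.
5–6 s: v starts 27 m/s; Δx = 27·1 + ½·-9·1² = 22.5 m; v ends 18 m/s.
6–11 s: v starts 18 m/s; Δx = 18·5 + ½·8·5² = 190 m; v ends 58 m/s.
x(11) = 4 + Σ Δx = 276.5 m.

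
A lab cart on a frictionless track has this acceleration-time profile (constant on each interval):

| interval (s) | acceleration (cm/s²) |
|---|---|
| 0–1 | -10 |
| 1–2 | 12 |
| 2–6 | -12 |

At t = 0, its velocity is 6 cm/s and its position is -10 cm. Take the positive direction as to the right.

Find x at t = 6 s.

On each constant-a segment, Δv = aΔt and Δx = v₀Δt + ½aΔt²; chain segment to segment.
0–1 s: v starts 6 cm/s; Δx = 6·1 + ½·-10·1² = 1 cm; v ends -4 cm/s.
1–2 s: v starts -4 cm/s; Δx = -4·1 + ½·12·1² = 2 cm; v ends 8 cm/s.
2–6 s: v starts 8 cm/s; Δx = 8·4 + ½·-12·4² = -64 cm; v ends -40 cm/s.
x(6) = -10 + Σ Δx = -71 cm.

-71 cm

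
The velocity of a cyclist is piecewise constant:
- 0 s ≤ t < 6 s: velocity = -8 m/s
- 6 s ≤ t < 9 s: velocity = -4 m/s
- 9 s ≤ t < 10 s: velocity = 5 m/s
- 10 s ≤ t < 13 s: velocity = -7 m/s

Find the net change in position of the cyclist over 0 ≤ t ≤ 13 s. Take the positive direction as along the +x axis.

-76 m

Displacement is the signed area under the v-t curve.
0–6 s: -8 × 6 = -48 m
6–9 s: -4 × 3 = -12 m
9–10 s: 5 × 1 = 5 m
10–13 s: -7 × 3 = -21 m
Net displacement = -76 m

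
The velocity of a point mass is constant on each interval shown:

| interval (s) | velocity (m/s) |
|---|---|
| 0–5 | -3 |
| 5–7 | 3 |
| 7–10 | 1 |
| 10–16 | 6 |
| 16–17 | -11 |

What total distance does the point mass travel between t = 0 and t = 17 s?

71 m

Total distance travelled is ∫|v| dt — sum the magnitudes of each area piece.
0–5 s: |-3| × 5 = 15 m
5–7 s: |3| × 2 = 6 m
7–10 s: |1| × 3 = 3 m
10–16 s: |6| × 6 = 36 m
16–17 s: |-11| × 1 = 11 m
Total distance = 71 m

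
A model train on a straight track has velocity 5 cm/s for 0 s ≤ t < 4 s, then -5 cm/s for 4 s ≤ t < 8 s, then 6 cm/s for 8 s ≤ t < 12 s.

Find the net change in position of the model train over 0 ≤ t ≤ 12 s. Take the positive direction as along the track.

Displacement is the signed area under the v-t curve.
0–4 s: 5 × 4 = 20 cm
4–8 s: -5 × 4 = -20 cm
8–12 s: 6 × 4 = 24 cm
Net displacement = 24 cm

24 cm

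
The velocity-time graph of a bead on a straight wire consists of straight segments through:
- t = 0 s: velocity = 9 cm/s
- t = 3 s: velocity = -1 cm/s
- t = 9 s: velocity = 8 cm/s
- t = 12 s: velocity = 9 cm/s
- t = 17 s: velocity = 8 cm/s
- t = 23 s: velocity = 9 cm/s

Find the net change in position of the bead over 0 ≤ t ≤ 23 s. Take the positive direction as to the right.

Net displacement equals the area under the velocity-time graph (areas below the axis count negative).
0–3 s: ½(9 + -1)(3) = 12 cm
3–9 s: ½(-1 + 8)(6) = 21 cm
9–12 s: ½(8 + 9)(3) = 25.5 cm
12–17 s: ½(9 + 8)(5) = 42.5 cm
17–23 s: ½(8 + 9)(6) = 51 cm
Net displacement = 152 cm

152 cm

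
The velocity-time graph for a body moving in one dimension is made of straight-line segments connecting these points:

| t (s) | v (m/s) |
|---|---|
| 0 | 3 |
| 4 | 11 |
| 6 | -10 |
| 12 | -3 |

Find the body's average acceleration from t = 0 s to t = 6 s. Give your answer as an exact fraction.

Average acceleration = Δv/Δt = (-10 − 3)/(6 − 0) = -13/6 m/s².

-13/6 m/s²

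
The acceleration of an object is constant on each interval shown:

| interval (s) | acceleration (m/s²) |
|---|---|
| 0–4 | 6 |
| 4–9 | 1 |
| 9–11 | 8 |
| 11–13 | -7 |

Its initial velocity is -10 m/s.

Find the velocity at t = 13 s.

Δv equals the area under the a-t graph; then v = v₀ + Δv.
0–4 s: 6 × 4 = 24 m/s
4–9 s: 1 × 5 = 5 m/s
9–11 s: 8 × 2 = 16 m/s
11–13 s: -7 × 2 = -14 m/s
Δv = 31 m/s, so v(13) = -10 + (31) = 21 m/s.

21 m/s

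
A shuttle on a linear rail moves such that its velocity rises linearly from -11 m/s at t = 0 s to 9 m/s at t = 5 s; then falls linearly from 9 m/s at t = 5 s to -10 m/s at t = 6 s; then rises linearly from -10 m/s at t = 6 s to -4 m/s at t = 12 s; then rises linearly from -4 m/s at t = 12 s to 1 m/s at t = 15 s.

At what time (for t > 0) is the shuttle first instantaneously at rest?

t = 2.75 s

v changes sign on 0–5 s (from -11 to 9); the graph is linear there, so v = 0 at t = 0 + (11)·(5 − 0)/(9 − -11) = 2.75 s.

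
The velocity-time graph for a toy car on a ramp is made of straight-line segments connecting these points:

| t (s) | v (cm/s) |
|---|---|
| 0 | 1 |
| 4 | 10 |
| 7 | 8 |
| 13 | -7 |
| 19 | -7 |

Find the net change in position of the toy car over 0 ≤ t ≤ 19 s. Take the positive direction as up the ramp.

10 cm

Net displacement equals the area under the velocity-time graph (areas below the axis count negative).
0–4 s: ½(1 + 10)(4) = 22 cm
4–7 s: ½(10 + 8)(3) = 27 cm
7–13 s: ½(8 + -7)(6) = 3 cm
13–19 s: -7 × 6 = -42 cm
Net displacement = 10 cm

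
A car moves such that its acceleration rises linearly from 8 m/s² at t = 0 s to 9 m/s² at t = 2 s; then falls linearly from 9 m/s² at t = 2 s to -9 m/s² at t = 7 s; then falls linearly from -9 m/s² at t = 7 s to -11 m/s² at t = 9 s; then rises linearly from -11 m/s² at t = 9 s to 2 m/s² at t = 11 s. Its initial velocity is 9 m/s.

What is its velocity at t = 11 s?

Δv equals the area under the a-t graph; then v = v₀ + Δv.
0–2 s: ½(8 + 9)(2) = 17 m/s
2–7 s: ½(9 + -9)(5) = 0 m/s
7–9 s: ½(-9 + -11)(2) = -20 m/s
9–11 s: ½(-11 + 2)(2) = -9 m/s
Δv = -12 m/s, so v(11) = 9 + (-12) = -3 m/s.

-3 m/s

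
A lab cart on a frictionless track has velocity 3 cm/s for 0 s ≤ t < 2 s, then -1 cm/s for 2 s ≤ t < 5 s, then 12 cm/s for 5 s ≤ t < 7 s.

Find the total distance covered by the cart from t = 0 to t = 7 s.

33 cm

Total distance travelled is ∫|v| dt — sum the magnitudes of each area piece.
0–2 s: |3| × 2 = 6 cm
2–5 s: |-1| × 3 = 3 cm
5–7 s: |12| × 2 = 24 cm
Total distance = 33 cm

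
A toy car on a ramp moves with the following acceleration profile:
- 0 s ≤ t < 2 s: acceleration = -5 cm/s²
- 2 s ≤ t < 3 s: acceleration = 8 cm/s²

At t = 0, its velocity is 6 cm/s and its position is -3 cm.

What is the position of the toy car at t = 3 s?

On each constant-a segment, Δv = aΔt and Δx = v₀Δt + ½aΔt²; chain segment to segment.
0–2 s: v starts 6 cm/s; Δx = 6·2 + ½·-5·2² = 2 cm; v ends -4 cm/s.
2–3 s: v starts -4 cm/s; Δx = -4·1 + ½·8·1² = 0 cm; v ends 4 cm/s.
x(3) = -3 + Σ Δx = -1 cm.

-1 cm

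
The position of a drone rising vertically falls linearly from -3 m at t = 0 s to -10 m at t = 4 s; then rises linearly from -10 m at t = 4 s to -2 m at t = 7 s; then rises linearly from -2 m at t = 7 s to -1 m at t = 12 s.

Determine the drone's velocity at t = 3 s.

Velocity is the slope of the x-t graph on 0–4 s: (-10 − -3)/(4 − 0) = -1.75 m/s.

-1.75 m/s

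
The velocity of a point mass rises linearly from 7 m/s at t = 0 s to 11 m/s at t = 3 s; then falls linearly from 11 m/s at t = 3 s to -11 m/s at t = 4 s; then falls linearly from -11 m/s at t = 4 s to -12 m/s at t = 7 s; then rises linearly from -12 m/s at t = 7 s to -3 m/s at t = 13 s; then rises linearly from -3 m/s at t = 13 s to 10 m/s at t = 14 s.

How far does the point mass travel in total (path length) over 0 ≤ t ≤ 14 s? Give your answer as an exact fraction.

3021/26 m

Distance (not displacement) is the total path length: add the absolute areas under v-t.
0–3 s: |½(7 + 11)(3)| = 27 m
3–4 s: v = 0 at t = 3.5 s; triangle areas 2.75 + 2.75 = 5.5 m
4–7 s: |½(-11 + -12)(3)| = 34.5 m
7–13 s: |½(-12 + -3)(6)| = 45 m
13–14 s: v = 0 at t = 172/13 s; triangle areas 9/26 + 50/13 = 109/26 m
Total distance = 3021/26 m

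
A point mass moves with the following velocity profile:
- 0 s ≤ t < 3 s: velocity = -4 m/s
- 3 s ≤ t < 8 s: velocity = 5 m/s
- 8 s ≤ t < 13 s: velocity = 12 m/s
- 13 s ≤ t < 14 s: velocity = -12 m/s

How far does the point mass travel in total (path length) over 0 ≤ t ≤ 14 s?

Distance (not displacement) is the total path length: add the absolute areas under v-t.
0–3 s: |-4| × 3 = 12 m
3–8 s: |5| × 5 = 25 m
8–13 s: |12| × 5 = 60 m
13–14 s: |-12| × 1 = 12 m
Total distance = 109 m

109 m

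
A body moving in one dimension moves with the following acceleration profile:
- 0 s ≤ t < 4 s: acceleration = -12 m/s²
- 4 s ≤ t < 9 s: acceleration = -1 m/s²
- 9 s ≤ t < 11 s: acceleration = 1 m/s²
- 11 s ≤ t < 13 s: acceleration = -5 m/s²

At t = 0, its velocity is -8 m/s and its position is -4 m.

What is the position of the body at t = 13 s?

-672.5 m

On each constant-a segment, Δv = aΔt and Δx = v₀Δt + ½aΔt²; chain segment to segment.
0–4 s: v starts -8 m/s; Δx = -8·4 + ½·-12·4² = -128 m; v ends -56 m/s.
4–9 s: v starts -56 m/s; Δx = -56·5 + ½·-1·5² = -292.5 m; v ends -61 m/s.
9–11 s: v starts -61 m/s; Δx = -61·2 + ½·1·2² = -120 m; v ends -59 m/s.
11–13 s: v starts -59 m/s; Δx = -59·2 + ½·-5·2² = -128 m; v ends -69 m/s.
x(13) = -4 + Σ Δx = -672.5 m.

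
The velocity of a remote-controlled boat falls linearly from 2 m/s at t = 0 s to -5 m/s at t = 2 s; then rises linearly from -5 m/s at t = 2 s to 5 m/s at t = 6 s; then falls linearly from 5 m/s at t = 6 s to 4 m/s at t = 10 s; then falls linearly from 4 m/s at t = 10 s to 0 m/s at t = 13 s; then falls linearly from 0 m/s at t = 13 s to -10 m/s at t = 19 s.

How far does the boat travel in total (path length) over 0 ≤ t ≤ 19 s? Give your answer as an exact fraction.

Distance (not displacement) is the total path length: add the absolute areas under v-t.
0–2 s: v = 0 at t = 4/7 s; triangle areas 4/7 + 25/7 = 29/7 m
2–6 s: v = 0 at t = 4 s; triangle areas 5 + 5 = 10 m
6–10 s: |½(5 + 4)(4)| = 18 m
10–13 s: |½(4 + 0)(3)| = 6 m
13–19 s: |½(0 + -10)(6)| = 30 m
Total distance = 477/7 m

477/7 m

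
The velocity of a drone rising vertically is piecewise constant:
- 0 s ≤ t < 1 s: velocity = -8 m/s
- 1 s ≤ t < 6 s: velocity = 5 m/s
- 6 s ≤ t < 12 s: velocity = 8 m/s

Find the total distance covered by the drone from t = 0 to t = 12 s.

Total distance travelled is ∫|v| dt — sum the magnitudes of each area piece.
0–1 s: |-8| × 1 = 8 m
1–6 s: |5| × 5 = 25 m
6–12 s: |8| × 6 = 48 m
Total distance = 81 m

81 m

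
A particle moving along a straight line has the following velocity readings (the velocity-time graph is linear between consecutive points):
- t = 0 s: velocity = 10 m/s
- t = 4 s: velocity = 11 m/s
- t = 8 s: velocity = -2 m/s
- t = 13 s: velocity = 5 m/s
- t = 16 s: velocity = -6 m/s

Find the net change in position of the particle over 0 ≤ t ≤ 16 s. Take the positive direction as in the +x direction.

66 m

Displacement is the signed area under the v-t curve.
0–4 s: ½(10 + 11)(4) = 42 m
4–8 s: ½(11 + -2)(4) = 18 m
8–13 s: ½(-2 + 5)(5) = 7.5 m
13–16 s: ½(5 + -6)(3) = -1.5 m
Net displacement = 66 m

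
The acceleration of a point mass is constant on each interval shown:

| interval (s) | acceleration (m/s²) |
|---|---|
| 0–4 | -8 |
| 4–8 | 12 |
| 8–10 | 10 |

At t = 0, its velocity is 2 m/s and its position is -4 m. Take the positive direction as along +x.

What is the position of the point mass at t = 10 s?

On each constant-a segment, Δv = aΔt and Δx = v₀Δt + ½aΔt²; chain segment to segment.
0–4 s: v starts 2 m/s; Δx = 2·4 + ½·-8·4² = -56 m; v ends -30 m/s.
4–8 s: v starts -30 m/s; Δx = -30·4 + ½·12·4² = -24 m; v ends 18 m/s.
8–10 s: v starts 18 m/s; Δx = 18·2 + ½·10·2² = 56 m; v ends 38 m/s.
x(10) = -4 + Σ Δx = -28 m.

-28 m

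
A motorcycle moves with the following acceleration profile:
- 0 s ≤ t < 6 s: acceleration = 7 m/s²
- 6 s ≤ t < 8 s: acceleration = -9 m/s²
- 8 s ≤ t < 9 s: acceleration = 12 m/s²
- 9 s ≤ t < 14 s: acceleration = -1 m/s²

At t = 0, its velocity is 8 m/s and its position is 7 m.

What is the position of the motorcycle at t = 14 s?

508.5 m

On each constant-a segment, Δv = aΔt and Δx = v₀Δt + ½aΔt²; chain segment to segment.
0–6 s: v starts 8 m/s; Δx = 8·6 + ½·7·6² = 174 m; v ends 50 m/s.
6–8 s: v starts 50 m/s; Δx = 50·2 + ½·-9·2² = 82 m; v ends 32 m/s.
8–9 s: v starts 32 m/s; Δx = 32·1 + ½·12·1² = 38 m; v ends 44 m/s.
9–14 s: v starts 44 m/s; Δx = 44·5 + ½·-1·5² = 207.5 m; v ends 39 m/s.
x(14) = 7 + Σ Δx = 508.5 m.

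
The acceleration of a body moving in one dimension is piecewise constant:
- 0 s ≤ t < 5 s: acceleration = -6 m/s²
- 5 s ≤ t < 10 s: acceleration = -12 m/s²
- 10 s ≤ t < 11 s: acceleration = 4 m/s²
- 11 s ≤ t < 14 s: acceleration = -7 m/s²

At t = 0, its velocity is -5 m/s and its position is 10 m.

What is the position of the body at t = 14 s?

On each constant-a segment, Δv = aΔt and Δx = v₀Δt + ½aΔt²; chain segment to segment.
0–5 s: v starts -5 m/s; Δx = -5·5 + ½·-6·5² = -100 m; v ends -35 m/s.
5–10 s: v starts -35 m/s; Δx = -35·5 + ½·-12·5² = -325 m; v ends -95 m/s.
10–11 s: v starts -95 m/s; Δx = -95·1 + ½·4·1² = -93 m; v ends -91 m/s.
11–14 s: v starts -91 m/s; Δx = -91·3 + ½·-7·3² = -304.5 m; v ends -112 m/s.
x(14) = 10 + Σ Δx = -812.5 m.

-812.5 m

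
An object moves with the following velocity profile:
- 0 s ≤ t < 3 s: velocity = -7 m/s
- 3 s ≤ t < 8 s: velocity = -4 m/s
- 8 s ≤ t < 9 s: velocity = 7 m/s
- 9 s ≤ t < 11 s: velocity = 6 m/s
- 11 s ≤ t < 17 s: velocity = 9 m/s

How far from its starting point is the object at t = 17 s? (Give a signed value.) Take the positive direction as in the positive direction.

32 m

Net displacement equals the area under the velocity-time graph (areas below the axis count negative).
0–3 s: -7 × 3 = -21 m
3–8 s: -4 × 5 = -20 m
8–9 s: 7 × 1 = 7 m
9–11 s: 6 × 2 = 12 m
11–17 s: 9 × 6 = 54 m
Net displacement = 32 m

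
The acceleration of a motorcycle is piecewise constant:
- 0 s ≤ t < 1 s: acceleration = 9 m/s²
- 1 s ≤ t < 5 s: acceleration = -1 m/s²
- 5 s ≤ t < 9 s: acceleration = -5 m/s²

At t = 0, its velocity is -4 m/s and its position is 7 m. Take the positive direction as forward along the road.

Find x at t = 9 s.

On each constant-a segment, Δv = aΔt and Δx = v₀Δt + ½aΔt²; chain segment to segment.
0–1 s: v starts -4 m/s; Δx = -4·1 + ½·9·1² = 0.5 m; v ends 5 m/s.
1–5 s: v starts 5 m/s; Δx = 5·4 + ½·-1·4² = 12 m; v ends 1 m/s.
5–9 s: v starts 1 m/s; Δx = 1·4 + ½·-5·4² = -36 m; v ends -19 m/s.
x(9) = 7 + Σ Δx = -16.5 m.

-16.5 m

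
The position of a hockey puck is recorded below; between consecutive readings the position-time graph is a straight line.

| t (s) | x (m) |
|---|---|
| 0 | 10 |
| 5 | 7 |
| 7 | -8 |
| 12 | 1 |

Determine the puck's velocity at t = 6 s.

Velocity is the slope of the x-t graph on 5–7 s: (-8 − 7)/(7 − 5) = -7.5 m/s.

-7.5 m/s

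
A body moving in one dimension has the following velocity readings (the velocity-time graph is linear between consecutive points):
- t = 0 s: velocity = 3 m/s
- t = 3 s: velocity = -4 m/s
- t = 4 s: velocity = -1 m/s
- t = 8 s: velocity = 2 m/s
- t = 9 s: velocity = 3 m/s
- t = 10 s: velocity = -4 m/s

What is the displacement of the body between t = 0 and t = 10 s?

0 m

Displacement is the signed area under the v-t curve.
0–3 s: ½(3 + -4)(3) = -1.5 m
3–4 s: ½(-4 + -1)(1) = -2.5 m
4–8 s: ½(-1 + 2)(4) = 2 m
8–9 s: ½(2 + 3)(1) = 2.5 m
9–10 s: ½(3 + -4)(1) = -0.5 m
Net displacement = 0 m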